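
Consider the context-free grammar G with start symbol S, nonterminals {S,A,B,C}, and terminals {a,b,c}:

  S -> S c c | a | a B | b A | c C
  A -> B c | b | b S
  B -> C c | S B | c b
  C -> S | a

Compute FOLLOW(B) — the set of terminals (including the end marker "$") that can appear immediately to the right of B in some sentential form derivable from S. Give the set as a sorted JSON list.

FIRST iteration:
iter 1:
  A via A→b: +{b}
  B via B→c b: +{c}
  C via C→a: +{a}
  S via S→a: +{a}
  S via S→b A: +{b}
  S via S→c C: +{c}
  FIRST(S)={a,b,c}  FIRST(A)={b}  FIRST(B)={c}  FIRST(C)={a}
iter 2:
  A via A→B c: +{c}
  B via B→C c: +{a}
  B via B→S B: +{b}
  C via C→S: +{b,c}
  FIRST(S)={a,b,c}  FIRST(A)={b,c}  FIRST(B)={a,b,c}  FIRST(C)={a,b,c}
iter 3:
  A via A→B c: +{a}
  FIRST(S)={a,b,c}  FIRST(A)={a,b,c}  FIRST(B)={a,b,c}  FIRST(C)={a,b,c}
iter 4: (stable)
  FIRST(S)={a,b,c}  FIRST(A)={a,b,c}  FIRST(B)={a,b,c}  FIRST(C)={a,b,c}

Compute FOLLOW by fixpoint:
initialize: $ ∈ FOLLOW(S)
iter 1:
  A→B c: FOLLOW(B) ⊇ FIRST(c) = {c}; new: +{c}
  B→C c: FOLLOW(C) ⊇ FIRST(c) = {c}; new: +{c}
  B→S B: FOLLOW(S) ⊇ FIRST(B) = {a,b,c}; new: +{a,b,c}
  S→a B: FOLLOW(B) ⊇ FOLLOW(S) ⊇ {$,a,b,c}; new: +{$,a,b}
  S→b A: FOLLOW(A) ⊇ FOLLOW(S) ⊇ {$,a,b,c}; new: +{$,a,b,c}
  S→c C: FOLLOW(C) ⊇ FOLLOW(S) ⊇ {$,a,b,c}; new: +{$,a,b}
  FOLLOW(S)={$,a,b,c}  FOLLOW(A)={$,a,b,c}  FOLLOW(B)={$,a,b,c}  FOLLOW(C)={$,a,b,c}
iter 2: (stable)
  FOLLOW(S)={$,a,b,c}  FOLLOW(A)={$,a,b,c}  FOLLOW(B)={$,a,b,c}  FOLLOW(C)={$,a,b,c}

FOLLOW(B) = ["$", "a", "b", "c"]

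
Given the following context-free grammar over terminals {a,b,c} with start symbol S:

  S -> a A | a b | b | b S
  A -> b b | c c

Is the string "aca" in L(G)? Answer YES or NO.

CNF form of G:
  S -> T0 S | T2 A | T2 T0 | b
  A -> T0 T0 | T1 T1
  T0 -> b
  T1 -> c
  T2 -> a

CYK table (by increasing span):
  cell(0,0) a: {T2}  orig:{}
  cell(1,1) c: {T1}  orig:{}
  cell(2,2) a: {T2}  orig:{}
  cell(0,1) ac: ∅
  cell(1,2) ca: ∅
  cell(0,2) aca: ∅

S ∉ T[0,2] ⇒ NO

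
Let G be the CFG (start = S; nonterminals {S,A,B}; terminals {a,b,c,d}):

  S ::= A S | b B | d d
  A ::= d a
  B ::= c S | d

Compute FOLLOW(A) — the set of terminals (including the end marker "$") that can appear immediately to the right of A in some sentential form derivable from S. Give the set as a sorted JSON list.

FIRST sets, iterate to fixpoint:
round 1:
  A via A→d a: +{d}
  B via B→c S: +{c}
  B via B→d: +{d}
  S via S→A S: +{d}
  S via S→b B: +{b}
  FIRST(S)={b,d}  FIRST(A)={d}  FIRST(B)={c,d}
round 2: (no change)
  FIRST(S)={b,d}  FIRST(A)={d}  FIRST(B)={c,d}

Compute FOLLOW by fixpoint:
seed FOLLOW(S) with $
iter 1:
  S→A S: FOLLOW(A) ⊇ FIRST(S) = {b,d}; new: +{b,d}
  S→b B: FOLLOW(B) ⊇ FOLLOW(S) ⊇ {$}; new: +{$}
  FOLLOW(S)={$}  FOLLOW(A)={b,d}  FOLLOW(B)={$}
iter 2: (stable)
  FOLLOW(S)={$}  FOLLOW(A)={b,d}  FOLLOW(B)={$}

FOLLOW(A) = ["b", "d"]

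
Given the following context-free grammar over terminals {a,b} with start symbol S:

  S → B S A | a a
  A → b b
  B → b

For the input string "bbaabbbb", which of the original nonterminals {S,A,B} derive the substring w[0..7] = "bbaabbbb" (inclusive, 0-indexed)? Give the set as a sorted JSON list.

CNF form of G:
  S -> B X2 | T1 T1
  A -> T0 T0
  B -> b
  T0 -> b
  T1 -> a
  X2 -> S A

CYK table (by increasing span) — only the sub-triangle for w[0..7]:
  cell(0,0) b: {B,T0}  orig:{B}
  cell(1,1) b: {B,T0}  orig:{B}
  cell(2,2) a: {T1}  orig:{}
  cell(3,3) a: {T1}  orig:{}
  cell(4,4) b: {B,T0}  orig:{B}
  cell(5,5) b: {B,T0}  orig:{B}
  cell(6,6) b: {B,T0}  orig:{B}
  cell(7,7) b: {B,T0}  orig:{B}
  cell(0,1) bb: {A}
  cell(1,2) ba: ∅
  cell(2,3) aa: {S}
  cell(3,4) ab: ∅
  cell(4,5) bb: {A}
  cell(5,6) bb: {A}
  cell(6,7) bb: {A}
  cell(0,2) bba: ∅
  cell(1,3) baa: ∅
  cell(2,4) aab: ∅
  cell(3,5) abb: ∅
  cell(4,6) bbb: ∅
  cell(5,7) bbb: ∅
  cell(0,3) bbaa: ∅
  cell(1,4) baab: ∅
  cell(2,5) aabb: {X2}  orig:{}
  cell(3,6) abbb: ∅
  cell(4,7) bbbb: ∅
  cell(0,4) bbaab: ∅
  cell(1,5) baabb: {S}
  cell(2,6) aabbb: ∅
  cell(3,7) abbbb: ∅
  cell(0,5) bbaabb: ∅
  cell(1,6) baabbb: ∅
  cell(2,7) aabbbb: ∅
  cell(0,6) bbaabbb: ∅
  cell(1,7) baabbbb: {X2}  orig:{}
  cell(0,7) bbaabbbb: {S}

Original NTs in T[0,7] deriving "bbaabbbb": ["S"]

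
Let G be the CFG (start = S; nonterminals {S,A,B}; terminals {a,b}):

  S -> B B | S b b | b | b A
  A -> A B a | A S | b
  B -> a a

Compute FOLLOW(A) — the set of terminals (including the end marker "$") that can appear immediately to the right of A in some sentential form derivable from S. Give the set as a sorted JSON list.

Compute FIRST by fixpoint:
[1]
  A via A→b: +{b}
  B via B→a a: +{a}
  S via S→B B: +{a}
  S via S→b: +{b}
  FIRST(S)={a,b}  FIRST(A)={b}  FIRST(B)={a}
[2] (stable)
  FIRST(S)={a,b}  FIRST(A)={b}  FIRST(B)={a}

FOLLOW iteration:
FOLLOW(S) := {$}
[1]
  A→A B a: FOLLOW(A) ⊇ FIRST(B) = {a}; new: +{a}
  A→A B a: FOLLOW(B) ⊇ FIRST(a) = {a}; new: +{a}
  A→A S: FOLLOW(A) ⊇ FIRST(S) = {a,b}; new: +{b}
  A→A S: FOLLOW(S) ⊇ FOLLOW(A) ⊇ {a,b}; new: +{a,b}
  S→B B: FOLLOW(B) ⊇ FOLLOW(S) ⊇ {$,a,b}; new: +{$,b}
  S→b A: FOLLOW(A) ⊇ FOLLOW(S) ⊇ {$,a,b}; new: +{$}
  FOLLOW[S]={$,a,b}  FOLLOW[A]={$,a,b}  FOLLOW[B]={$,a,b}
[2] (stable)
  FOLLOW[S]={$,a,b}  FOLLOW[A]={$,a,b}  FOLLOW[B]={$,a,b}

FOLLOW(A) = ["$", "a", "b"]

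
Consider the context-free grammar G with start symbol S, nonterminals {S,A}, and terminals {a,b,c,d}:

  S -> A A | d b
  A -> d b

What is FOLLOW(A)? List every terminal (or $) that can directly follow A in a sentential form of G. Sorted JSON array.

Compute FIRST by fixpoint:
[1]
  A via A→d b: +{d}
  S via S→A A: +{d}
  S: {d}  A: {d}
[2] — fixpoint
  S: {d}  A: {d}

FOLLOW iteration:
FOLLOW(S) := {$}
pass 1:
  S→A A: FOLLOW(A) ⊇ FIRST(A) = {d}; new: +{d}
  S→A A: FOLLOW(A) ⊇ FOLLOW(S) ⊇ {$}; new: +{$}
  S: {$}  A: {$,d}
pass 2: (stable)
  S: {$}  A: {$,d}

FOLLOW(A) = ["$", "d"]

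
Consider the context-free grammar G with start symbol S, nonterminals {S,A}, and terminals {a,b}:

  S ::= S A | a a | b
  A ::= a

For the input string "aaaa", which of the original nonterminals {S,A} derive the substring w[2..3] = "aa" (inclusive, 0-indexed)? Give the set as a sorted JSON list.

Convert to CNF:
  S -> S A | T0 T0 | b
  A -> a
  T0 -> a

Fill CYK table bottom-up, restricted to cells inside w[2..3]:
  [2..2]={A,T0}  "a"  orig:{A}
  [3..3]={A,T0}  "a"  orig:{A}
  [2..3]={S}  "aa"

Original NTs in T[2,3] deriving "aa": ["S"]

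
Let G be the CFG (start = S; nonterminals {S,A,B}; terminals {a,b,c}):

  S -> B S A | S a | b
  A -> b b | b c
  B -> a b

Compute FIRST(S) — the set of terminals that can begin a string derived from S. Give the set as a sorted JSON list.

Compute FIRST by fixpoint:
round 1:
  A via A→b b: +{b}
  B via B→a b: +{a}
  S via S→B S A: +{a}
  S via S→b: +{b}
  FIRST(S)={a,b}  FIRST(A)={b}  FIRST(B)={a}
round 2: (stable)
  FIRST(S)={a,b}  FIRST(A)={b}  FIRST(B)={a}

FIRST(S) = ["a", "b"]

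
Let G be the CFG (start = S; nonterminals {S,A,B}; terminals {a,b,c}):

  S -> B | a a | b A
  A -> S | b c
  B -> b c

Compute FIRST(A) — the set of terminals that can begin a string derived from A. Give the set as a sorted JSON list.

Compute FIRST by fixpoint:
iter 1:
  A via A→b c: +{b}
  B via B→b c: +{b}
  S via S→B: +{b}
  S via S→a a: +{a}
  FIRST[S]={a,b}  FIRST[A]={b}  FIRST[B]={b}
iter 2:
  A via A→S: +{a}
  FIRST[S]={a,b}  FIRST[A]={a,b}  FIRST[B]={b}
iter 3: done
  FIRST[S]={a,b}  FIRST[A]={a,b}  FIRST[B]={b}

FIRST(A) = ["a", "b"]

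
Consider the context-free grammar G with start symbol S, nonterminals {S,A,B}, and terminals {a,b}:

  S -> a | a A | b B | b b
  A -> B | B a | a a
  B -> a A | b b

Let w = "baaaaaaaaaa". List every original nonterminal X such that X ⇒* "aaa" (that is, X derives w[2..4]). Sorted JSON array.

CNF form of G:
  S -> T0 A | T1 B | T1 T1 | a
  A -> B T0 | T0 A | T0 T0 | T1 T1
  B -> T0 A | T1 T1
  T0 -> a
  T1 -> b

Fill CYK table bottom-up — only the sub-triangle for w[2..4]:
  cell(2,2) a: {S,T0}  orig:{S}
  cell(3,3) a: {S,T0}  orig:{S}
  cell(4,4) a: {S,T0}  orig:{S}
  cell(2,3) aa: {A}
  cell(3,4) aa: {A}
  cell(2,4) aaa: {A,B,S}

Original NTs in T[2,4] deriving "aaa": ["A", "B", "S"]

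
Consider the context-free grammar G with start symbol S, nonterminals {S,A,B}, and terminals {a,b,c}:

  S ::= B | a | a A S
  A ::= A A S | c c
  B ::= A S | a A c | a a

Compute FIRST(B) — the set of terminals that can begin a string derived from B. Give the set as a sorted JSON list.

FIRST sets, iterate to fixpoint:
[1]
  A via A→c c: +{c}
  B via B→A S: +{c}
  B via B→a A c: +{a}
  S via S→B: +{a,c}
  S: {a,c}  A: {c}  B: {a,c}
[2] — fixpoint
  S: {a,c}  A: {c}  B: {a,c}

FIRST(B) = ["a", "c"]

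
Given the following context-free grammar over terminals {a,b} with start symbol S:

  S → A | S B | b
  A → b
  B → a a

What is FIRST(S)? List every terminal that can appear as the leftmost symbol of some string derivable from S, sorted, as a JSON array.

FIRST sets, iterate to fixpoint:
iter 1:
  A via A→b: +{b}
  B via B→a a: +{a}
  S via S→A: +{b}
  FIRST[S]={b}  FIRST[A]={b}  FIRST[B]={a}
iter 2: — fixpoint
  FIRST[S]={b}  FIRST[A]={b}  FIRST[B]={a}

FIRST(S) = ["b"]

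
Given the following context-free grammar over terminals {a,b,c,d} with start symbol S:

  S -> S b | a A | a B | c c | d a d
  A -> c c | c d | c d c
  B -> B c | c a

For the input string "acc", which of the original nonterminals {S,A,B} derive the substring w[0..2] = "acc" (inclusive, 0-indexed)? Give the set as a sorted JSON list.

CNF form of G:
  S -> S T3 | T0 T0 | T1 X5 | T2 A | T2 B
  A -> T0 T0 | T0 T1 | T0 X4
  B -> B T0 | T0 T2
  T0 -> c
  T1 -> d
  T2 -> a
  T3 -> b
  X4 -> T1 T0
  X5 -> T2 T1

Fill CYK table bottom-up, restricted to cells inside w[0..2]:
  [0..0]={T2}  "a"  orig:{}
  [1..1]={T0}  "c"  orig:{}
  [2..2]={T0}  "c"  orig:{}
  [0..1]=∅  "ac"
  [1..2]={A,S}  "cc"
  [0..2]={S}  "acc"

Original NTs in T[0,2] deriving "acc": ["S"]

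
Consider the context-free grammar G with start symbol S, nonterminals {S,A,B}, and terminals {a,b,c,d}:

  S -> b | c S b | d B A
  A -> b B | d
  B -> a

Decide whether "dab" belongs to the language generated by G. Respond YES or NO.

Convert to CNF:
  S -> T1 X3 | T2 X4 | b
  A -> T0 B | d
  B -> a
  T0 -> b
  T1 -> c
  T2 -> d
  X3 -> S T0
  X4 -> B A

CYK table (by increasing span):
  T[0,0] 'd' = {A,T2}  orig:{A}
  T[1,1] 'a' = {B}
  T[2,2] 'b' = {S,T0}  orig:{S}
  T[0,1] 'da' = ∅
  T[1,2] 'ab' = ∅
  T[0,2] 'dab' = ∅

S ∉ T[0,2] ⇒ NO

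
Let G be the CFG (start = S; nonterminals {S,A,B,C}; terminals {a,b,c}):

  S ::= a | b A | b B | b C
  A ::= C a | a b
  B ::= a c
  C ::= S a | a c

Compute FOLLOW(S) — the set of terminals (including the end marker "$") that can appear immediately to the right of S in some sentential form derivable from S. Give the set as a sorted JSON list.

Compute FIRST by fixpoint:
[1]
  A via A→a b: +{a}
  B via B→a c: +{a}
  C via C→a c: +{a}
  S via S→a: +{a}
  S via S→b A: +{b}
  S: {a,b}  A: {a}  B: {a}  C: {a}
[2]
  C via C→S a: +{b}
  S: {a,b}  A: {a}  B: {a}  C: {a,b}
[3]
  A via A→C a: +{b}
  S: {a,b}  A: {a,b}  B: {a}  C: {a,b}
[4] (stable)
  S: {a,b}  A: {a,b}  B: {a}  C: {a,b}

FOLLOW iteration:
FOLLOW(S) := {$}
round 1:
  A→C a: FOLLOW(C) ⊇ FIRST(a) = {a}; new: +{a}
  C→S a: FOLLOW(S) ⊇ FIRST(a) = {a}; new: +{a}
  S→b A: FOLLOW(A) ⊇ FOLLOW(S) ⊇ {$,a}; new: +{$,a}
  S→b B: FOLLOW(B) ⊇ FOLLOW(S) ⊇ {$,a}; new: +{$,a}
  S→b C: FOLLOW(C) ⊇ FOLLOW(S) ⊇ {$,a}; new: +{$}
  FOLLOW(S)={$,a}  FOLLOW(A)={$,a}  FOLLOW(B)={$,a}  FOLLOW(C)={$,a}
round 2: — fixpoint
  FOLLOW(S)={$,a}  FOLLOW(A)={$,a}  FOLLOW(B)={$,a}  FOLLOW(C)={$,a}

FOLLOW(S) = ["$", "a"]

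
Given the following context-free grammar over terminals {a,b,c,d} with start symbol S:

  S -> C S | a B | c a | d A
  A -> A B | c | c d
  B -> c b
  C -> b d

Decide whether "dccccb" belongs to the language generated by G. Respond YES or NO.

Convert to CNF:
  S -> C S | T0 T3 | T1 A | T3 B
  A -> A B | T0 T1 | c
  B -> T0 T2
  C -> T2 T1
  T0 -> c
  T1 -> d
  T2 -> b
  T3 -> a

CYK table (by increasing span):
  cell(0,0) d: {T1}  orig:{}
  cell(1,1) c: {A,T0}  orig:{A}
  cell(2,2) c: {A,T0}  orig:{A}
  cell(3,3) c: {A,T0}  orig:{A}
  cell(4,4) c: {A,T0}  orig:{A}
  cell(5,5) b: {T2}  orig:{}
  cell(0,1) dc: {S}
  cell(1,2) cc: ∅
  cell(2,3) cc: ∅
  cell(3,4) cc: ∅
  cell(4,5) cb: {B}
  cell(0,2) dcc: ∅
  cell(1,3) ccc: ∅
  cell(2,4) ccc: ∅
  cell(3,5) ccb: {A}
  cell(0,3) dccc: ∅
  cell(1,4) cccc: ∅
  cell(2,5) cccb: ∅
  cell(0,4) dcccc: ∅
  cell(1,5) ccccb: ∅
  cell(0,5) dccccb: ∅

S ∉ T[0,5] ⇒ NO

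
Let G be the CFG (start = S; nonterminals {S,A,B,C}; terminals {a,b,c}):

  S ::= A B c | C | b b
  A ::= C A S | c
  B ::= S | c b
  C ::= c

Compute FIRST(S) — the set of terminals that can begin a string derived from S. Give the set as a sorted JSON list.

FIRST iteration:
iter 1:
  A via A→c: +{c}
  B via B→c b: +{c}
  C via C→c: +{c}
  S via S→A B c: +{c}
  S via S→b b: +{b}
  FIRST[S]={b,c}  FIRST[A]={c}  FIRST[B]={c}  FIRST[C]={c}
iter 2:
  B via B→S: +{b}
  FIRST[S]={b,c}  FIRST[A]={c}  FIRST[B]={b,c}  FIRST[C]={c}
iter 3: (stable)
  FIRST[S]={b,c}  FIRST[A]={c}  FIRST[B]={b,c}  FIRST[C]={c}

FIRST(S) = ["b", "c"]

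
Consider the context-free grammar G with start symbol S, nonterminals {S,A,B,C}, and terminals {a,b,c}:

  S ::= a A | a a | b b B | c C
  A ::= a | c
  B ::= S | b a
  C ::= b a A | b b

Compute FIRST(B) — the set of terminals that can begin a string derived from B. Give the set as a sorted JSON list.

Compute FIRST by fixpoint:
pass 1:
  A via A→a: +{a}
  A via A→c: +{c}
  B via B→b a: +{b}
  C via C→b a A: +{b}
  S via S→a A: +{a}
  S via S→b b B: +{b}
  S via S→c C: +{c}
  FIRST(S)={a,b,c}  FIRST(A)={a,c}  FIRST(B)={b}  FIRST(C)={b}
pass 2:
  B via B→S: +{a,c}
  FIRST(S)={a,b,c}  FIRST(A)={a,c}  FIRST(B)={a,b,c}  FIRST(C)={b}
pass 3: (no change)
  FIRST(S)={a,b,c}  FIRST(A)={a,c}  FIRST(B)={a,b,c}  FIRST(C)={b}

FIRST(B) = ["a", "b", "c"]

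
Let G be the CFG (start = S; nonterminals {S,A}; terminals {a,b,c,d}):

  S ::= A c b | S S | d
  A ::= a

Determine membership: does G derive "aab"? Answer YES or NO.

CNF form of G:
  S -> A X2 | S S | d
  A -> a
  T0 -> c
  T1 -> b
  X2 -> T0 T1

CYK fill:
  [0..0]={A}  "a"
  [1..1]={A}  "a"
  [2..2]={T1}  "b"  orig:{}
  [0..1]=∅  "aa"
  [1..2]=∅  "ab"
  [0..2]=∅  "aab"

S ∉ T[0,2] ⇒ NO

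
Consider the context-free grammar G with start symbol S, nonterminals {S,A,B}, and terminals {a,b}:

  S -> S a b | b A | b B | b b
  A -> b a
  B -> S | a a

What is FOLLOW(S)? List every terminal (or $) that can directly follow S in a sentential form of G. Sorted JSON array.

FIRST iteration:
pass 1:
  A via A→b a: +{b}
  B via B→a a: +{a}
  S via S→b A: +{b}
  FIRST(S)={b}  FIRST(A)={b}  FIRST(B)={a}
pass 2:
  B via B→S: +{b}
  FIRST(S)={b}  FIRST(A)={b}  FIRST(B)={a,b}
pass 3: (no change)
  FIRST(S)={b}  FIRST(A)={b}  FIRST(B)={a,b}

Compute FOLLOW by fixpoint:
seed FOLLOW(S) with $
pass 1:
  S→S a b: FOLLOW(S) ⊇ FIRST(a) = {a}; new: +{a}
  S→b A: FOLLOW(A) ⊇ FOLLOW(S) ⊇ {$,a}; new: +{$,a}
  S→b B: FOLLOW(B) ⊇ FOLLOW(S) ⊇ {$,a}; new: +{$,a}
  FOLLOW(S)={$,a}  FOLLOW(A)={$,a}  FOLLOW(B)={$,a}
pass 2: done
  FOLLOW(S)={$,a}  FOLLOW(A)={$,a}  FOLLOW(B)={$,a}

FOLLOW(S) = ["$", "a"]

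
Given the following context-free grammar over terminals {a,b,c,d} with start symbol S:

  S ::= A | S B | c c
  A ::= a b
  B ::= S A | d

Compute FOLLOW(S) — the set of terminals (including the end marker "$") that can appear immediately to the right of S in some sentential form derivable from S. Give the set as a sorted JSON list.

FIRST sets, iterate to fixpoint:
[1]
  A via A→a b: +{a}
  B via B→d: +{d}
  S via S→A: +{a}
  S via S→c c: +{c}
  FIRST(S)={a,c}  FIRST(A)={a}  FIRST(B)={d}
[2]
  B via B→S A: +{a,c}
  FIRST(S)={a,c}  FIRST(A)={a}  FIRST(B)={a,c,d}
[3] done
  FIRST(S)={a,c}  FIRST(A)={a}  FIRST(B)={a,c,d}

FOLLOW sets:
initialize: $ ∈ FOLLOW(S)
[1]
  B→S A: FOLLOW(S) ⊇ FIRST(A) = {a}; new: +{a}
  S→A: FOLLOW(A) ⊇ FOLLOW(S) ⊇ {$,a}; new: +{$,a}
  S→S B: FOLLOW(S) ⊇ FIRST(B) = {a,c,d}; new: +{c,d}
  S→S B: FOLLOW(B) ⊇ FOLLOW(S) ⊇ {$,a,c,d}; new: +{$,a,c,d}
  FOLLOW(S)={$,a,c,d}  FOLLOW(A)={$,a}  FOLLOW(B)={$,a,c,d}
[2]
  B→S A: FOLLOW(A) ⊇ FOLLOW(B) ⊇ {$,a,c,d}; new: +{c,d}
  FOLLOW(S)={$,a,c,d}  FOLLOW(A)={$,a,c,d}  FOLLOW(B)={$,a,c,d}
[3] done
  FOLLOW(S)={$,a,c,d}  FOLLOW(A)={$,a,c,d}  FOLLOW(B)={$,a,c,d}

FOLLOW(S) = ["$", "a", "c", "d"]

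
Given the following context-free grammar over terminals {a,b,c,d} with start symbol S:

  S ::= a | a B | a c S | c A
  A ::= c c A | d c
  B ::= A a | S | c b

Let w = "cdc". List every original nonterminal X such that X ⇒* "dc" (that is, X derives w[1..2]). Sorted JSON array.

Convert to CNF:
  S -> T0 A | T2 B | T2 X6 | a
  A -> T0 X4 | T1 T0
  B -> A T2 | T0 A | T0 T3 | T2 B | T2 X5 | a
  T0 -> c
  T1 -> d
  T2 -> a
  T3 -> b
  X4 -> T0 A
  X5 -> T0 S
  X6 -> T0 S

Fill CYK table bottom-up — only the sub-triangle for w[1..2]:
  T[1,1] 'd' = {T1}  orig:{}
  T[2,2] 'c' = {T0}  orig:{}
  T[1,2] 'dc' = {A}

Original NTs in T[1,2] deriving "dc": ["A"]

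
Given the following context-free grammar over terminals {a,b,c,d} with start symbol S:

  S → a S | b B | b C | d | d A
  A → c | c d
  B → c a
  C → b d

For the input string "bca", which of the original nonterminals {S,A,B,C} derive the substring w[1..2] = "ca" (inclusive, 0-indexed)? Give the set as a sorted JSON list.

CNF form of G:
  S -> T1 A | T2 S | T3 B | T3 C | d
  A -> T0 T1 | c
  B -> T0 T2
  C -> T3 T1
  T0 -> c
  T1 -> d
  T2 -> a
  T3 -> b

Fill CYK table bottom-up, restricted to cells inside w[1..2]:
  [1..1]={A,T0}  "c"  orig:{A}
  [2..2]={T2}  "a"  orig:{}
  [1..2]={B}  "ca"

Original NTs in T[1,2] deriving "ca": ["B"]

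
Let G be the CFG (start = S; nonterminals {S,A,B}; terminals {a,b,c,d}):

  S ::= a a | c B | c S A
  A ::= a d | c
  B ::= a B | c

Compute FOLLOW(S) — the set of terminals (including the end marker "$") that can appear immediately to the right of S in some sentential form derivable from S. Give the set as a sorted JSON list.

FIRST iteration:
iter 1:
  A via A→a d: +{a}
  A via A→c: +{c}
  B via B→a B: +{a}
  B via B→c: +{c}
  S via S→a a: +{a}
  S via S→c B: +{c}
  S: {a,c}  A: {a,c}  B: {a,c}
iter 2: (stable)
  S: {a,c}  A: {a,c}  B: {a,c}

Compute FOLLOW by fixpoint:
seed FOLLOW(S) with $
[1]
  S→c B: FOLLOW(B) ⊇ FOLLOW(S) ⊇ {$}; new: +{$}
  S→c S A: FOLLOW(S) ⊇ FIRST(A) = {a,c}; new: +{a,c}
  S→c S A: FOLLOW(A) ⊇ FOLLOW(S) ⊇ {$,a,c}; new: +{$,a,c}
  FOLLOW[S]={$,a,c}  FOLLOW[A]={$,a,c}  FOLLOW[B]={$}
[2]
  S→c B: FOLLOW(B) ⊇ FOLLOW(S) ⊇ {$,a,c}; new: +{a,c}
  FOLLOW[S]={$,a,c}  FOLLOW[A]={$,a,c}  FOLLOW[B]={$,a,c}
[3] done
  FOLLOW[S]={$,a,c}  FOLLOW[A]={$,a,c}  FOLLOW[B]={$,a,c}

FOLLOW(S) = ["$", "a", "c"]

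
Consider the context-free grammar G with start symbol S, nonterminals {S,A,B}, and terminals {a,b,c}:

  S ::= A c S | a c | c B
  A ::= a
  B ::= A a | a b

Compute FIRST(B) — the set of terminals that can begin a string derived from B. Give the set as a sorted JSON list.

Compute FIRST by fixpoint:
iter 1:
  A via A→a: +{a}
  B via B→A a: +{a}
  S via S→A c S: +{a}
  S via S→c B: +{c}
  FIRST(S)={a,c}  FIRST(A)={a}  FIRST(B)={a}
iter 2: done
  FIRST(S)={a,c}  FIRST(A)={a}  FIRST(B)={a}

FIRST(B) = ["a"]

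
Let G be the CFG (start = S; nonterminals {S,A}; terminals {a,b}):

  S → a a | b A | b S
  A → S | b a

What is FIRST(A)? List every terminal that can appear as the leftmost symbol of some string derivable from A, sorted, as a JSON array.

FIRST iteration:
round 1:
  A via A→b a: +{b}
  S via S→a a: +{a}
  S via S→b A: +{b}
  S: {a,b}  A: {b}
round 2:
  A via A→S: +{a}
  S: {a,b}  A: {a,b}
round 3: (stable)
  S: {a,b}  A: {a,b}

FIRST(A) = ["a", "b"]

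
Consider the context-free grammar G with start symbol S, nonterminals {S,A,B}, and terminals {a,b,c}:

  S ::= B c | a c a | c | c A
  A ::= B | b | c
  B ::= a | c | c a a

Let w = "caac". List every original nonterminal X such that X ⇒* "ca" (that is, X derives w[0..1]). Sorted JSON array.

CNF form of G:
  S -> B T0 | T0 A | T1 X4 | c
  A -> T0 X2 | a | b | c
  B -> T0 X3 | a | c
  T0 -> c
  T1 -> a
  X2 -> T1 T1
  X3 -> T1 T1
  X4 -> T0 T1

CYK table (by increasing span) — only the sub-triangle for w[0..1]:
  cell(0,0) c: {A,B,S,T0}  orig:{A,B,S}
  cell(1,1) a: {A,B,T1}  orig:{A,B}
  cell(0,1) ca: {S,X4}  orig:{S}

Original NTs in T[0,1] deriving "ca": ["S"]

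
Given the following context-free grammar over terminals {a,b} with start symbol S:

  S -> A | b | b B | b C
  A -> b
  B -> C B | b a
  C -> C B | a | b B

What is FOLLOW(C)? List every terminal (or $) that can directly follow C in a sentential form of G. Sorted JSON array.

FIRST sets, iterate to fixpoint:
pass 1:
  A via A→b: +{b}
  B via B→b a: +{b}
  C via C→a: +{a}
  C via C→b B: +{b}
  S via S→A: +{b}
  FIRST(S)={b}  FIRST(A)={b}  FIRST(B)={b}  FIRST(C)={a,b}
pass 2:
  B via B→C B: +{a}
  FIRST(S)={b}  FIRST(A)={b}  FIRST(B)={a,b}  FIRST(C)={a,b}
pass 3: (no change)
  FIRST(S)={b}  FIRST(A)={b}  FIRST(B)={a,b}  FIRST(C)={a,b}

FOLLOW iteration:
FOLLOW(S) := {$}
round 1:
  B→C B: FOLLOW(C) ⊇ FIRST(B) = {a,b}; new: +{a,b}
  C→C B: FOLLOW(B) ⊇ FOLLOW(C) ⊇ {a,b}; new: +{a,b}
  S→A: FOLLOW(A) ⊇ FOLLOW(S) ⊇ {$}; new: +{$}
  S→b B: FOLLOW(B) ⊇ FOLLOW(S) ⊇ {$}; new: +{$}
  S→b C: FOLLOW(C) ⊇ FOLLOW(S) ⊇ {$}; new: +{$}
  FOLLOW[S]={$}  FOLLOW[A]={$}  FOLLOW[B]={$,a,b}  FOLLOW[C]={$,a,b}
round 2: — fixpoint
  FOLLOW[S]={$}  FOLLOW[A]={$}  FOLLOW[B]={$,a,b}  FOLLOW[C]={$,a,b}

FOLLOW(C) = ["$", "a", "b"]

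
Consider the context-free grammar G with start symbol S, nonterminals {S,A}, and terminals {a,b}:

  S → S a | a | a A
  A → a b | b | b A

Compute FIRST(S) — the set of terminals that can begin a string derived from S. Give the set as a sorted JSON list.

Compute FIRST by fixpoint:
pass 1:
  A via A→a b: +{a}
  A via A→b: +{b}
  S via S→a: +{a}
  FIRST(S)={a}  FIRST(A)={a,b}
pass 2: (stable)
  FIRST(S)={a}  FIRST(A)={a,b}

FIRST(S) = ["a"]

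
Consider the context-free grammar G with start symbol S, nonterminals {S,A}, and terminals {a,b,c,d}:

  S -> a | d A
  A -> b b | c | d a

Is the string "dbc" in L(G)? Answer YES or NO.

Convert to CNF:
  S -> T1 A | a
  A -> T0 T0 | T1 T2 | c
  T0 -> b
  T1 -> d
  T2 -> a

CYK table (by increasing span):
  T[0,0] 'd' = {T1}  orig:{}
  T[1,1] 'b' = {T0}  orig:{}
  T[2,2] 'c' = {A}
  T[0,1] 'db' = ∅
  T[1,2] 'bc' = ∅
  T[0,2] 'dbc' = ∅

S ∉ T[0,2] ⇒ NO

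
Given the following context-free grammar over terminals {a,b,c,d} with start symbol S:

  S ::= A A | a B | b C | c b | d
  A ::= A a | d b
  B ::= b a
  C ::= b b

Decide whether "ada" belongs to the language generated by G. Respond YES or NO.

CNF form of G:
  S -> A A | T0 B | T2 C | T3 T2 | d
  A -> A T0 | T1 T2
  B -> T2 T0
  C -> T2 T2
  T0 -> a
  T1 -> d
  T2 -> b
  T3 -> c

Fill CYK table bottom-up:
  T[0,0] 'a' = {T0}  orig:{}
  T[1,1] 'd' = {S,T1}  orig:{S}
  T[2,2] 'a' = {T0}  orig:{}
  T[0,1] 'ad' = ∅
  T[1,2] 'da' = ∅
  T[0,2] 'ada' = ∅

S ∉ T[0,2] ⇒ NO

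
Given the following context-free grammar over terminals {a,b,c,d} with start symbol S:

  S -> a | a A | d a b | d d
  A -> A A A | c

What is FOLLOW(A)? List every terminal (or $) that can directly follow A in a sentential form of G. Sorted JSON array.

FIRST sets, iterate to fixpoint:
round 1:
  A via A→c: +{c}
  S via S→a: +{a}
  S via S→d a b: +{d}
  S: {a,d}  A: {c}
round 2: (no change)
  S: {a,d}  A: {c}

FOLLOW sets:
initialize: $ ∈ FOLLOW(S)
[1]
  A→A A A: FOLLOW(A) ⊇ FIRST(A) = {c}; new: +{c}
  S→a A: FOLLOW(A) ⊇ FOLLOW(S) ⊇ {$}; new: +{$}
  S: {$}  A: {$,c}
[2] (no change)
  S: {$}  A: {$,c}

FOLLOW(A) = ["$", "c"]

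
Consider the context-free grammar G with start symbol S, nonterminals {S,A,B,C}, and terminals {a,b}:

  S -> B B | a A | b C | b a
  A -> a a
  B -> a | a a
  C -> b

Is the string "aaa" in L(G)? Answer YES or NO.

Convert to CNF:
  S -> B B | T0 A | T1 C | T1 T0
  A -> T0 T0
  B -> T0 T0 | a
  C -> b
  T0 -> a
  T1 -> b

CYK fill:
  cell(0,0) a: {B,T0}  orig:{B}
  cell(1,1) a: {B,T0}  orig:{B}
  cell(2,2) a: {B,T0}  orig:{B}
  cell(0,1) aa: {A,B,S}
  cell(1,2) aa: {A,B,S}
  cell(0,2) aaa: {S}

S ∈ T[0,2] ⇒ YES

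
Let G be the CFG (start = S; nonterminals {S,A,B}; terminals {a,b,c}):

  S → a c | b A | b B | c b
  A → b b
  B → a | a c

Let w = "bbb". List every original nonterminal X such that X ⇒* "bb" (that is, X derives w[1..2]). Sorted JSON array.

CNF form of G:
  S -> T0 A | T0 B | T1 T2 | T2 T0
  A -> T0 T0
  B -> T1 T2 | a
  T0 -> b
  T1 -> a
  T2 -> c

Fill CYK table bottom-up — only the sub-triangle for w[1..2]:
  [1..1]={T0}  "b"  orig:{}
  [2..2]={T0}  "b"  orig:{}
  [1..2]={A}  "bb"

Original NTs in T[1,2] deriving "bb": ["A"]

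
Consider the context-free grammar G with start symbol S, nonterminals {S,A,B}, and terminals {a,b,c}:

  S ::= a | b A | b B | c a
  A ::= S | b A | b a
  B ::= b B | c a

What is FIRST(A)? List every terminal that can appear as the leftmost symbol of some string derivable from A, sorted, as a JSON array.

FIRST sets, iterate to fixpoint:
round 1:
  A via A→b A: +{b}
  B via B→b B: +{b}
  B via B→c a: +{c}
  S via S→a: +{a}
  S via S→b A: +{b}
  S via S→c a: +{c}
  S: {a,b,c}  A: {b}  B: {b,c}
round 2:
  A via A→S: +{a,c}
  S: {a,b,c}  A: {a,b,c}  B: {b,c}
round 3: — fixpoint
  S: {a,b,c}  A: {a,b,c}  B: {b,c}

FIRST(A) = ["a", "b", "c"]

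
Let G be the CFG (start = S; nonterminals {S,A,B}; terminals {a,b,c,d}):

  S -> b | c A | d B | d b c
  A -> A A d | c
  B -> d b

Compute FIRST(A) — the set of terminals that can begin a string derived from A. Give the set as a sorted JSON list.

FIRST iteration:
iter 1:
  A via A→c: +{c}
  B via B→d b: +{d}
  S via S→b: +{b}
  S via S→c A: +{c}
  S via S→d B: +{d}
  FIRST[S]={b,c,d}  FIRST[A]={c}  FIRST[B]={d}
iter 2: — fixpoint
  FIRST[S]={b,c,d}  FIRST[A]={c}  FIRST[B]={d}

FIRST(A) = ["c"]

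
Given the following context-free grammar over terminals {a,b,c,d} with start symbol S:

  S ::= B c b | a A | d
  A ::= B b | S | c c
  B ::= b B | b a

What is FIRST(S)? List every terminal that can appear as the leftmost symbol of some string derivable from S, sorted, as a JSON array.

Compute FIRST by fixpoint:
iter 1:
  A via A→c c: +{c}
  B via B→b B: +{b}
  S via S→B c b: +{b}
  S via S→a A: +{a}
  S via S→d: +{d}
  FIRST[S]={a,b,d}  FIRST[A]={c}  FIRST[B]={b}
iter 2:
  A via A→B b: +{b}
  A via A→S: +{a,d}
  FIRST[S]={a,b,d}  FIRST[A]={a,b,c,d}  FIRST[B]={b}
iter 3: (stable)
  FIRST[S]={a,b,d}  FIRST[A]={a,b,c,d}  FIRST[B]={b}

FIRST(S) = ["a", "b", "d"]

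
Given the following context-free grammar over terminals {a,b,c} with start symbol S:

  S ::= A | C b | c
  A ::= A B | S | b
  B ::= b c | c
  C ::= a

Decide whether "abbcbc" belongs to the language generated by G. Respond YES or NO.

CNF form of G:
  S -> A B | C T0 | b | c
  A -> A B | C T0 | b | c
  B -> T0 T1 | c
  C -> a
  T0 -> b
  T1 -> c

CYK fill:
  T[0,0] 'a' = {C}
  T[1,1] 'b' = {A,S,T0}  orig:{A,S}
  T[2,2] 'b' = {A,S,T0}  orig:{A,S}
  T[3,3] 'c' = {A,B,S,T1}  orig:{A,B,S}
  T[4,4] 'b' = {A,S,T0}  orig:{A,S}
  T[5,5] 'c' = {A,B,S,T1}  orig:{A,B,S}
  T[0,1] 'ab' = {A,S}
  T[1,2] 'bb' = ∅
  T[2,3] 'bc' = {A,B,S}
  T[3,4] 'cb' = ∅
  T[4,5] 'bc' = {A,B,S}
  T[0,2] 'abb' = ∅
  T[1,3] 'bbc' = {A,S}
  T[2,4] 'bcb' = ∅
  T[3,5] 'cbc' = {A,S}
  T[0,3] 'abbc' = {A,S}
  T[1,4] 'bbcb' = ∅
  T[2,5] 'bcbc' = {A,S}
  T[0,4] 'abbcb' = ∅
  T[1,5] 'bbcbc' = {A,S}
  T[0,5] 'abbcbc' = {A,S}

S ∈ T[0,5] ⇒ YES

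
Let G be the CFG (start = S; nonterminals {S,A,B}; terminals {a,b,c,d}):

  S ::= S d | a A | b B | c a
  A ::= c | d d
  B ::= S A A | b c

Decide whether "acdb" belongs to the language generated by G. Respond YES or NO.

Convert to CNF:
  S -> S T0 | T1 B | T2 T3 | T3 A
  A -> T0 T0 | c
  B -> S X4 | T1 T2
  T0 -> d
  T1 -> b
  T2 -> c
  T3 -> a
  X4 -> A A

Fill CYK table bottom-up:
  [0..0]={T3}  "a"  orig:{}
  [1..1]={A,T2}  "c"  orig:{A}
  [2..2]={T0}  "d"  orig:{}
  [3..3]={T1}  "b"  orig:{}
  [0..1]={S}  "ac"
  [1..2]=∅  "cd"
  [2..3]=∅  "db"
  [0..2]={S}  "acd"
  [1..3]=∅  "cdb"
  [0..3]=∅  "acdb"

S ∉ T[0,3] ⇒ NO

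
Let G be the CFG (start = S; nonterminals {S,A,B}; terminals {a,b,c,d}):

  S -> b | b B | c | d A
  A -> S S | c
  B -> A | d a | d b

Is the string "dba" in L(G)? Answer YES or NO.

Convert to CNF:
  S -> T0 A | T2 B | b | c
  A -> S S | c
  B -> S S | T0 T1 | T0 T2 | c
  T0 -> d
  T1 -> a
  T2 -> b

Fill CYK table bottom-up:
  [0..0]={T0}  "d"  orig:{}
  [1..1]={S,T2}  "b"  orig:{S}
  [2..2]={T1}  "a"  orig:{}
  [0..1]={B}  "db"
  [1..2]=∅  "ba"
  [0..2]=∅  "dba"

S ∉ T[0,2] ⇒ NO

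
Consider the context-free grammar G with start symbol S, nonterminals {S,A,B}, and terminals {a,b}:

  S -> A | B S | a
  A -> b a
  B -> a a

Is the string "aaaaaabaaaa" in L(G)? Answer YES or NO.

CNF form of G:
  S -> B S | T0 T1 | a
  A -> T0 T1
  B -> T1 T1
  T0 -> b
  T1 -> a

Fill CYK table bottom-up:
  [0..0]={S,T1}  "a"  orig:{S}
  [1..1]={S,T1}  "a"  orig:{S}
  [2..2]={S,T1}  "a"  orig:{S}
  [3..3]={S,T1}  "a"  orig:{S}
  [4..4]={S,T1}  "a"  orig:{S}
  [5..5]={S,T1}  "a"  orig:{S}
  [6..6]={T0}  "b"  orig:{}
  [7..7]={S,T1}  "a"  orig:{S}
  [8..8]={S,T1}  "a"  orig:{S}
  [9..9]={S,T1}  "a"  orig:{S}
  [10..10]={S,T1}  "a"  orig:{S}
  [0..1]={B}  "aa"
  [1..2]={B}  "aa"
  [2..3]={B}  "aa"
  [3..4]={B}  "aa"
  [4..5]={B}  "aa"
  [5..6]=∅  "ab"
  [6..7]={A,S}  "ba"
  [7..8]={B}  "aa"
  [8..9]={B}  "aa"
  [9..10]={B}  "aa"
  [0..2]={S}  "aaa"
  [1..3]={S}  "aaa"
  [2..4]={S}  "aaa"
  [3..5]={S}  "aaa"
  [4..6]=∅  "aab"
  [5..7]=∅  "aba"
  [6..8]=∅  "baa"
  [7..9]={S}  "aaa"
  [8..10]={S}  "aaa"
  [0..3]=∅  "aaaa"
  [1..4]=∅  "aaaa"
  [2..5]=∅  "aaaa"
  [3..6]=∅  "aaab"
  [4..7]={S}  "aaba"
  [5..8]=∅  "abaa"
  [6..9]=∅  "baaa"
  [7..10]=∅  "aaaa"
  [0..4]={S}  "aaaaa"
  [1..5]={S}  "aaaaa"
  [2..6]=∅  "aaaab"
  [3..7]=∅  "aaaba"
  [4..8]=∅  "aabaa"
  [5..9]=∅  "abaaa"
  [6..10]=∅  "baaaa"
  [0..5]=∅  "aaaaaa"
  [1..6]=∅  "aaaaab"
  [2..7]={S}  "aaaaba"
  [3..8]=∅  "aaabaa"
  [4..9]=∅  "aabaaa"
  [5..10]=∅  "abaaaa"
  [0..6]=∅  "aaaaaab"
  [1..7]=∅  "aaaaaba"
  [2..8]=∅  "aaaabaa"
  [3..9]=∅  "aaabaaa"
  [4..10]=∅  "aabaaaa"
  [0..7]={S}  "aaaaaaba"
  [1..8]=∅  "aaaaabaa"
  [2..9]=∅  "aaaabaaa"
  [3..10]=∅  "aaabaaaa"
  [0..8]=∅  "aaaaaabaa"
  [1..9]=∅  "aaaaabaaa"
  [2..10]=∅  "aaaabaaaa"
  [0..9]=∅  "aaaaaabaaa"
  [1..10]=∅  "aaaaabaaaa"
  [0..10]=∅  "aaaaaabaaaa"

S ∉ T[0,10] ⇒ NO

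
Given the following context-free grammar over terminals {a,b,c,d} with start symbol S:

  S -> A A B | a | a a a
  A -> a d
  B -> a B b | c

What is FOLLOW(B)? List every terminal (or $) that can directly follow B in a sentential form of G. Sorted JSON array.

FIRST iteration:
[1]
  A via A→a d: +{a}
  B via B→a B b: +{a}
  B via B→c: +{c}
  S via S→A A B: +{a}
  S: {a}  A: {a}  B: {a,c}
[2] (no change)
  S: {a}  A: {a}  B: {a,c}

Compute FOLLOW by fixpoint:
seed FOLLOW(S) with $
iter 1:
  B→a B b: FOLLOW(B) ⊇ FIRST(b) = {b}; new: +{b}
  S→A A B: FOLLOW(A) ⊇ FIRST(A) = {a}; new: +{a}
  S→A A B: FOLLOW(A) ⊇ FIRST(B) = {a,c}; new: +{c}
  S→A A B: FOLLOW(B) ⊇ FOLLOW(S) ⊇ {$}; new: +{$}
  FOLLOW[S]={$}  FOLLOW[A]={a,c}  FOLLOW[B]={$,b}
iter 2: — fixpoint
  FOLLOW[S]={$}  FOLLOW[A]={a,c}  FOLLOW[B]={$,b}

FOLLOW(B) = ["$", "b"]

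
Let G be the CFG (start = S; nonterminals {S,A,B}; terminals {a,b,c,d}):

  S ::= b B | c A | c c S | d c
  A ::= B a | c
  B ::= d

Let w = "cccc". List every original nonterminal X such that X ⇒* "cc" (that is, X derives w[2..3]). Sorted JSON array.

CNF form of G:
  S -> T1 B | T2 A | T2 X4 | T3 T2
  A -> B T0 | c
  B -> d
  T0 -> a
  T1 -> b
  T2 -> c
  T3 -> d
  X4 -> T2 S

CYK table (by increasing span), restricted to cells inside w[2..3]:
  [2..2]={A,T2}  "c"  orig:{A}
  [3..3]={A,T2}  "c"  orig:{A}
  [2..3]={S}  "cc"

Original NTs in T[2,3] deriving "cc": ["S"]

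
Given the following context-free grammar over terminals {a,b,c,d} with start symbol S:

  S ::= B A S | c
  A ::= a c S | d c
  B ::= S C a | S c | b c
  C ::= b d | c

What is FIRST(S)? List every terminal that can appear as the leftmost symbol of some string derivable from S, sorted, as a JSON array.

FIRST iteration:
pass 1:
  A via A→a c S: +{a}
  A via A→d c: +{d}
  B via B→b c: +{b}
  C via C→b d: +{b}
  C via C→c: +{c}
  S via S→B A S: +{b}
  S via S→c: +{c}
  FIRST[S]={b,c}  FIRST[A]={a,d}  FIRST[B]={b}  FIRST[C]={b,c}
pass 2:
  B via B→S C a: +{c}
  FIRST[S]={b,c}  FIRST[A]={a,d}  FIRST[B]={b,c}  FIRST[C]={b,c}
pass 3: done
  FIRST[S]={b,c}  FIRST[A]={a,d}  FIRST[B]={b,c}  FIRST[C]={b,c}

FIRST(S) = ["b", "c"]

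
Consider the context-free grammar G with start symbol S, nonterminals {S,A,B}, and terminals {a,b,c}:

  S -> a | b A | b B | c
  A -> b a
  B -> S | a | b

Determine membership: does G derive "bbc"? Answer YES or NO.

CNF form of G:
  S -> T0 A | T0 B | a | c
  A -> T0 T1
  B -> T0 A | T0 B | a | b | c
  T0 -> b
  T1 -> a

CYK table (by increasing span):
  T[0,0] 'b' = {B,T0}  orig:{B}
  T[1,1] 'b' = {B,T0}  orig:{B}
  T[2,2] 'c' = {B,S}
  T[0,1] 'bb' = {B,S}
  T[1,2] 'bc' = {B,S}
  T[0,2] 'bbc' = {B,S}

S ∈ T[0,2] ⇒ YES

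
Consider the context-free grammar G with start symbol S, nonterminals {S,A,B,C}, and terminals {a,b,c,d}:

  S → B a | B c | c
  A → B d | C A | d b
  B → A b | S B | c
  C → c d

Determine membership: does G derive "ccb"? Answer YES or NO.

CNF form of G:
  S -> B T2 | B T3 | c
  A -> B T0 | C A | T0 T1
  B -> A T1 | S B | c
  C -> T2 T0
  T0 -> d
  T1 -> b
  T2 -> c
  T3 -> a

CYK fill:
  cell(0,0) c: {B,S,T2}  orig:{B,S}
  cell(1,1) c: {B,S,T2}  orig:{B,S}
  cell(2,2) b: {T1}  orig:{}
  cell(0,1) cc: {B,S}
  cell(1,2) cb: ∅
  cell(0,2) ccb: ∅

S ∉ T[0,2] ⇒ NO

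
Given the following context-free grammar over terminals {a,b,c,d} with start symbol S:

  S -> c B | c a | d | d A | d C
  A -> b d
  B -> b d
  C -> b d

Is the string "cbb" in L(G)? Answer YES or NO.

Convert to CNF:
  S -> T1 A | T1 C | T2 B | T2 T3 | d
  A -> T0 T1
  B -> T0 T1
  C -> T0 T1
  T0 -> b
  T1 -> d
  T2 -> c
  T3 -> a

CYK table (by increasing span):
  cell(0,0) c: {T2}  orig:{}
  cell(1,1) b: {T0}  orig:{}
  cell(2,2) b: {T0}  orig:{}
  cell(0,1) cb: ∅
  cell(1,2) bb: ∅
  cell(0,2) cbb: ∅

S ∉ T[0,2] ⇒ NO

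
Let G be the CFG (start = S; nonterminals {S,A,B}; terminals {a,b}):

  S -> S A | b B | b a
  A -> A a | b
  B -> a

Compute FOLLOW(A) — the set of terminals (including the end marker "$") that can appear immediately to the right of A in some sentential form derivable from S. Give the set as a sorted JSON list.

FIRST iteration:
pass 1:
  A via A→b: +{b}
  B via B→a: +{a}
  S via S→b B: +{b}
  FIRST(S)={b}  FIRST(A)={b}  FIRST(B)={a}
pass 2: done
  FIRST(S)={b}  FIRST(A)={b}  FIRST(B)={a}

FOLLOW iteration:
seed FOLLOW(S) with $
pass 1:
  A→A a: FOLLOW(A) ⊇ FIRST(a) = {a}; new: +{a}
  S→S A: FOLLOW(S) ⊇ FIRST(A) = {b}; new: +{b}
  S→S A: FOLLOW(A) ⊇ FOLLOW(S) ⊇ {$,b}; new: +{$,b}
  S→b B: FOLLOW(B) ⊇ FOLLOW(S) ⊇ {$,b}; new: +{$,b}
  FOLLOW(S)={$,b}  FOLLOW(A)={$,a,b}  FOLLOW(B)={$,b}
pass 2: (no change)
  FOLLOW(S)={$,b}  FOLLOW(A)={$,a,b}  FOLLOW(B)={$,b}

FOLLOW(A) = ["$", "a", "b"]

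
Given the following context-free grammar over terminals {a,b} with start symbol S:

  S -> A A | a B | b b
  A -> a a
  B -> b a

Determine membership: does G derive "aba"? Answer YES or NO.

Convert to CNF:
  S -> A A | T0 B | T1 T1
  A -> T0 T0
  B -> T1 T0
  T0 -> a
  T1 -> b

CYK fill:
  T[0,0] 'a' = {T0}  orig:{}
  T[1,1] 'b' = {T1}  orig:{}
  T[2,2] 'a' = {T0}  orig:{}
  T[0,1] 'ab' = ∅
  T[1,2] 'ba' = {B}
  T[0,2] 'aba' = {S}

S ∈ T[0,2] ⇒ YES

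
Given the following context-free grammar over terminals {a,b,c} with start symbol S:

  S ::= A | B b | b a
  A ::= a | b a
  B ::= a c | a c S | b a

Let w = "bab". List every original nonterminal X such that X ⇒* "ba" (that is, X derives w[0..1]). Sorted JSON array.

Convert to CNF:
  S -> B T0 | T0 T1 | a
  A -> T0 T1 | a
  B -> T0 T1 | T1 T2 | T1 X3
  T0 -> b
  T1 -> a
  T2 -> c
  X3 -> T2 S

CYK fill — only the sub-triangle for w[0..1]:
  [0..0]={T0}  "b"  orig:{}
  [1..1]={A,S,T1}  "a"  orig:{A,S}
  [0..1]={A,B,S}  "ba"

Original NTs in T[0,1] deriving "ba": ["A", "B", "S"]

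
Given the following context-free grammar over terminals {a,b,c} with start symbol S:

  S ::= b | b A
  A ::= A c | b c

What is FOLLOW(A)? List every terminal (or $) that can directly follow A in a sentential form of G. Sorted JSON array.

FIRST iteration:
pass 1:
  A via A→b c: +{b}
  S via S→b: +{b}
  S: {b}  A: {b}
pass 2: (stable)
  S: {b}  A: {b}

Compute FOLLOW by fixpoint:
initialize: $ ∈ FOLLOW(S)
[1]
  A→A c: FOLLOW(A) ⊇ FIRST(c) = {c}; new: +{c}
  S→b A: FOLLOW(A) ⊇ FOLLOW(S) ⊇ {$}; new: +{$}
  S: {$}  A: {$,c}
[2] (stable)
  S: {$}  A: {$,c}

FOLLOW(A) = ["$", "c"]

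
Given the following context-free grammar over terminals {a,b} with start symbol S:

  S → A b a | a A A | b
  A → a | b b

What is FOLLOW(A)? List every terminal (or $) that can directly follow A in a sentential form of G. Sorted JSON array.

FIRST iteration:
round 1:
  A via A→a: +{a}
  A via A→b b: +{b}
  S via S→A b a: +{a,b}
  FIRST[S]={a,b}  FIRST[A]={a,b}
round 2: (stable)
  FIRST[S]={a,b}  FIRST[A]={a,b}

FOLLOW sets:
seed FOLLOW(S) with $
pass 1:
  S→A b a: FOLLOW(A) ⊇ FIRST(b) = {b}; new: +{b}
  S→a A A: FOLLOW(A) ⊇ FIRST(A) = {a,b}; new: +{a}
  S→a A A: FOLLOW(A) ⊇ FOLLOW(S) ⊇ {$}; new: +{$}
  FOLLOW[S]={$}  FOLLOW[A]={$,a,b}
pass 2: (no change)
  FOLLOW[S]={$}  FOLLOW[A]={$,a,b}

FOLLOW(A) = ["$", "a", "b"]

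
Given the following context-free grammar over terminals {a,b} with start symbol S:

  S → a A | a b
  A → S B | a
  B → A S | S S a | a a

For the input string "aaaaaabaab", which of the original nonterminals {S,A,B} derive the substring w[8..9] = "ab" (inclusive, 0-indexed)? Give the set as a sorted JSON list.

Convert to CNF:
  S -> T0 A | T0 T1
  A -> S B | a
  B -> A S | S X2 | T0 T0
  T0 -> a
  T1 -> b
  X2 -> S T0

Fill CYK table bottom-up, restricted to cells inside w[8..9]:
  [8..8]={A,T0}  "a"  orig:{A}
  [9..9]={T1}  "b"  orig:{}
  [8..9]={S}  "ab"

Original NTs in T[8,9] deriving "ab": ["S"]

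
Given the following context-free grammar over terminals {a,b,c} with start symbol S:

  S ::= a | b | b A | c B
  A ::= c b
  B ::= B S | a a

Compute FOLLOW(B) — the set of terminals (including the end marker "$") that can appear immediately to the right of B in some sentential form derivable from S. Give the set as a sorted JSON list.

Compute FIRST by fixpoint:
round 1:
  A via A→c b: +{c}
  B via B→a a: +{a}
  S via S→a: +{a}
  S via S→b: +{b}
  S via S→c B: +{c}
  FIRST(S)={a,b,c}  FIRST(A)={c}  FIRST(B)={a}
round 2: (no change)
  FIRST(S)={a,b,c}  FIRST(A)={c}  FIRST(B)={a}

FOLLOW iteration:
initialize: $ ∈ FOLLOW(S)
[1]
  B→B S: FOLLOW(B) ⊇ FIRST(S) = {a,b,c}; new: +{a,b,c}
  B→B S: FOLLOW(S) ⊇ FOLLOW(B) ⊇ {a,b,c}; new: +{a,b,c}
  S→b A: FOLLOW(A) ⊇ FOLLOW(S) ⊇ {$,a,b,c}; new: +{$,a,b,c}
  S→c B: FOLLOW(B) ⊇ FOLLOW(S) ⊇ {$,a,b,c}; new: +{$}
  FOLLOW[S]={$,a,b,c}  FOLLOW[A]={$,a,b,c}  FOLLOW[B]={$,a,b,c}
[2] done
  FOLLOW[S]={$,a,b,c}  FOLLOW[A]={$,a,b,c}  FOLLOW[B]={$,a,b,c}

FOLLOW(B) = ["$", "a", "b", "c"]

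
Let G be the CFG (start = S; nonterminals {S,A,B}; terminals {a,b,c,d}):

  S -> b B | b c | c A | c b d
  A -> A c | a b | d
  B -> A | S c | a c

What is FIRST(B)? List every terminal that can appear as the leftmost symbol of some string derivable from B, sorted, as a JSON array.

FIRST sets, iterate to fixpoint:
round 1:
  A via A→a b: +{a}
  A via A→d: +{d}
  B via B→A: +{a,d}
  S via S→b B: +{b}
  S via S→c A: +{c}
  FIRST(S)={b,c}  FIRST(A)={a,d}  FIRST(B)={a,d}
round 2:
  B via B→S c: +{b,c}
  FIRST(S)={b,c}  FIRST(A)={a,d}  FIRST(B)={a,b,c,d}
round 3: — fixpoint
  FIRST(S)={b,c}  FIRST(A)={a,d}  FIRST(B)={a,b,c,d}

FIRST(B) = ["a", "b", "c", "d"]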